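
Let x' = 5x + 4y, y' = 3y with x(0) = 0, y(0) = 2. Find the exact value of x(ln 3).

A = [[5,4],[0,3]]; eigenvalues λ = 3, 5.
Eigenvectors: (2,-1) for λ=3, (-1,0) for λ=5.
From the initial condition, c_1 = -2, c_2 = -4.
x(ln 3) = (-2)(3^3)(2) + (-4)(3^5)(-1) = 864.

864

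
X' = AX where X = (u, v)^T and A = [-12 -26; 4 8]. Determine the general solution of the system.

u(t) = 2K_1e^(-2t)sin(2t) - 3K_1e^(-2t)cos(2t) - 3K_2e^(-2t)sin(2t) - 2K_2e^(-2t)cos(2t), v(t) = -K_1e^(-2t)sin(2t) + K_1e^(-2t)cos(2t) + K_2e^(-2t)sin(2t) + K_2e^(-2t)cos(2t)

Coefficient matrix A = [[-12, -26], [4, 8]].
Characteristic polynomial det(A - λI) = λ^2 + 4λ + 8 = 0.
Eigenvalues λ = -2 ± 2i (complex conjugate pair).
For λ=-2+2i: an eigenvector is (-3,1) - i(2,-1) = (-3 - 2i, 1 + i).
A real fundamental pair from Re and Im of e^((-2+2i)t)v: X_1 = e^(-2t)(cos(2t)·(-3,1) + sin(2t)·(2,-1)), X_2 = e^(-2t)(sin(2t)·(-3,1) - cos(2t)·(2,-1)).
General solution: K_1X_1 + K_2X_2.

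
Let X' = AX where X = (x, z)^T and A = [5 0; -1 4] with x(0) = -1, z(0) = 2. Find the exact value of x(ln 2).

A = [[5,0],[-1,4]]; eigenvalues λ = 4, 5.
Eigenvectors: (0,1) for λ=4, (1,-1) for λ=5.
From the initial condition, c_1 = 1, c_2 = -1.
x(ln 2) = (1)(2^4)(0) + (-1)(2^5)(1) = -32.

-32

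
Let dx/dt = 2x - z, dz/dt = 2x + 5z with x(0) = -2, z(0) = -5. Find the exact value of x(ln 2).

A = [[2,-1],[2,5]]; eigenvalues λ = 4, 3.
Eigenvectors: (-1,2) for λ=4, (1,-1) for λ=3.
From the initial condition, c_1 = -7, c_2 = -9.
x(ln 2) = (-7)(2^4)(-1) + (-9)(2^3)(1) = 40.

40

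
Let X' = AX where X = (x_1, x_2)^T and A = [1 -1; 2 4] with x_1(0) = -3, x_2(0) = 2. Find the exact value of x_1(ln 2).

-8

A = [[1,-1],[2,4]]; eigenvalues λ = 2, 3.
Eigenvectors: (1,-1) for λ=2, (-1,2) for λ=3.
From the initial condition, c_1 = -4, c_2 = -1.
x_1(ln 2) = (-4)(2^2)(1) + (-1)(2^3)(-1) = -8.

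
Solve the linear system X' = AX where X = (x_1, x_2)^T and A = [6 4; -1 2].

Coefficient matrix A = [[6, 4], [-1, 2]].
Characteristic polynomial det(A - λI) = λ^2 - 8λ + 16 = 0.
Single eigenvalue λ = 4 with algebraic multiplicity 2.
Eigenvector v = (2,-1); generalized eigenvector w with (A-λI)w=v is (1,0).
General solution: e^(4t)[K_1·v + K_2·(t·v + w)].

x_1(t) = 2K_1e^(4t) + 2K_2te^(4t) + K_2e^(4t), x_2(t) = -K_1e^(4t) - K_2te^(4t)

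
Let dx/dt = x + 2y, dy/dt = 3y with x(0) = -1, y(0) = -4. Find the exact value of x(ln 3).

-99

A = [[1,2],[0,3]]; eigenvalues λ = 1, 3.
Eigenvectors: (1,0) for λ=1, (-1,-1) for λ=3.
From the initial condition, c_1 = 3, c_2 = 4.
x(ln 3) = (3)(3^1)(1) + (4)(3^3)(-1) = -99.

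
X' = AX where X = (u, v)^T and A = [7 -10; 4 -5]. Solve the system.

u(t) = K_1e^(t)sin(2t) + 2K_1e^(t)cos(2t) + 2K_2e^(t)sin(2t) - K_2e^(t)cos(2t), v(t) = K_1e^(t)sin(2t) + K_1e^(t)cos(2t) + K_2e^(t)sin(2t) - K_2e^(t)cos(2t)

Coefficient matrix A = [[7, -10], [4, -5]].
Characteristic polynomial det(A - λI) = λ^2 - 2λ + 5 = 0.
Eigenvalues λ = 1 ± 2i (complex conjugate pair).
For λ=1+2i: an eigenvector is (2,1) - i(1,1) = (2 - i, 1 - i).
A real fundamental pair from Re and Im of e^((1+2i)t)v: X_1 = e^(t)(cos(2t)·(2,1) + sin(2t)·(1,1)), X_2 = e^(t)(sin(2t)·(2,1) - cos(2t)·(1,1)).
General solution: K_1X_1 + K_2X_2.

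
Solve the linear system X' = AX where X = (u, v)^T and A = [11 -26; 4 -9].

Coefficient matrix A = [[11, -26], [4, -9]].
Characteristic polynomial det(A - λI) = λ^2 - 2λ + 5 = 0.
Eigenvalues λ = 1 ± 2i (complex conjugate pair).
For λ=1+2i: an eigenvector is (-3,-1) - i(-2,-1) = (-3 + 2i, -1 + i).
A real fundamental pair from Re and Im of e^((1+2i)t)v: X_1 = e^(t)(cos(2t)·(-3,-1) + sin(2t)·(-2,-1)), X_2 = e^(t)(sin(2t)·(-3,-1) - cos(2t)·(-2,-1)).
General solution: C_1X_1 + C_2X_2.

u(t) = -2C_1e^(t)sin(2t) - 3C_1e^(t)cos(2t) - 3C_2e^(t)sin(2t) + 2C_2e^(t)cos(2t), v(t) = -C_1e^(t)sin(2t) - C_1e^(t)cos(2t) - C_2e^(t)sin(2t) + C_2e^(t)cos(2t)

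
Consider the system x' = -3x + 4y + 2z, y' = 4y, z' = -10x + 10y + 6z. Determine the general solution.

Coefficient matrix A = [[-3, 4, 2], [0, 4, 0], [-10, 10, 6]].
det(A - λI) = 0 gives eigenvalues λ = 1, 4, 2.
For λ=1: eigenvector (1,0,2).
For λ=4: eigenvector (2,1,5).
For λ=2: eigenvector (2,0,5).
General solution: C_1e^(t)(1,0,2) + C_2e^(4t)(2,1,5) + C_3e^(2t)(2,0,5).

x(t) = C_1e^(t) + 2C_2e^(4t) + 2C_3e^(2t), y(t) = C_2e^(4t), z(t) = 2C_1e^(t) + 5C_2e^(4t) + 5C_3e^(2t)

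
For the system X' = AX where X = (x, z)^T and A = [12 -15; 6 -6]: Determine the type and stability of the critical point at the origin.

A = [[12,-15],[6,-6]]; det(A-λI) = λ^2 - 6λ + 18.
λ = 3 ± 3i: positive real part.

unstable spiral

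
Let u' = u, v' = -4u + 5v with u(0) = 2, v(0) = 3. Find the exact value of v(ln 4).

A = [[1,0],[-4,5]]; eigenvalues λ = 1, 5.
Eigenvectors: (1,1) for λ=1, (0,-1) for λ=5.
From the initial condition, c_1 = 2, c_2 = -1.
v(ln 4) = (2)(4^1)(1) + (-1)(4^5)(-1) = 1032.

1032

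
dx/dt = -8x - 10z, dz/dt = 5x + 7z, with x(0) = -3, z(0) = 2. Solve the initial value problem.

Coefficient matrix A = [[-8, -10], [5, 7]].
Characteristic polynomial det(A - λI) = λ^2 + λ - 6 = 0.
Eigenvalues λ = -3, 2.
For λ=-3: (A-λI) row 1 is [-5, -10], so an eigenvector is (-2, 1).
For λ=2: (A-λI) row 1 is [-10, -10], so an eigenvector is (1, -1).
General solution: c_1e^(-3t)(-2,1) + c_2e^(2t)(1,-1).
Applying x(0)=-3, z(0)=2 gives c_1=1, c_2=-1.

x(t) = -e^(2t) - 2e^(-3t), z(t) = e^(2t) + e^(-3t)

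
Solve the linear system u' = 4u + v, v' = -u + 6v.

Coefficient matrix A = [[4, 1], [-1, 6]].
Characteristic polynomial det(A - λI) = λ^2 - 10λ + 25 = 0.
Single eigenvalue λ = 5 with algebraic multiplicity 2.
Eigenvector v = (1,1); generalized eigenvector w with (A-λI)w=v is (-1,0).
General solution: e^(5t)[C_1·v + C_2·(t·v + w)].

u(t) = C_1e^(5t) + C_2te^(5t) - C_2e^(5t), v(t) = C_1e^(5t) + C_2te^(5t)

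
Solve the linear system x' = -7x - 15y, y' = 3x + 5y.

x(t) = -c_1e^(-t)sin(3t) - 2c_1e^(-t)cos(3t) - 2c_2e^(-t)sin(3t) + c_2e^(-t)cos(3t), y(t) = c_1e^(-t)cos(3t) + c_2e^(-t)sin(3t)

Coefficient matrix A = [[-7, -15], [3, 5]].
Characteristic polynomial det(A - λI) = λ^2 + 2λ + 10 = 0.
Eigenvalues λ = -1 ± 3i (complex conjugate pair).
For λ=-1+3i: an eigenvector is (-2,1) - i(-1,0) = (-2 + i, 1).
A real fundamental pair from Re and Im of e^((-1+3i)t)v: X_1 = e^(-t)(cos(3t)·(-2,1) + sin(3t)·(-1,0)), X_2 = e^(-t)(sin(3t)·(-2,1) - cos(3t)·(-1,0)).
General solution: c_1X_1 + c_2X_2.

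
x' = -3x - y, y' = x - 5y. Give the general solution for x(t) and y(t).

Coefficient matrix A = [[-3, -1], [1, -5]].
Characteristic polynomial det(A - λI) = λ^2 + 8λ + 16 = 0.
Single eigenvalue λ = -4 with algebraic multiplicity 2.
Eigenvector v = (-1,-1); generalized eigenvector w with (A-λI)w=v is (0,1).
General solution: e^(-4t)[C_1·v + C_2·(t·v + w)].

x(t) = -C_1e^(-4t) - C_2te^(-4t), y(t) = -C_1e^(-4t) - C_2te^(-4t) + C_2e^(-4t)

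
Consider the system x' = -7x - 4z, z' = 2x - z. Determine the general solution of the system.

Coefficient matrix A = [[-7, -4], [2, -1]].
Characteristic polynomial det(A - λI) = λ^2 + 8λ + 15 = 0.
Eigenvalues λ = -3, -5.
For λ=-3: (A-λI) row 1 is [-4, -4], so an eigenvector is (1, -1).
For λ=-5: (A-λI) row 1 is [-2, -4], so an eigenvector is (-2, 1).
General solution: K_1e^(-3t)(1,-1) + K_2e^(-5t)(-2,1).

x(t) = K_1e^(-3t) - 2K_2e^(-5t), z(t) = -K_1e^(-3t) + K_2e^(-5t)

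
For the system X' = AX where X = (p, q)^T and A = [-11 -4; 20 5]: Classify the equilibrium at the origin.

stable spiral

A = [[-11,-4],[20,5]]; det(A-λI) = λ^2 + 6λ + 25.
λ = -3 ± 4i: negative real part.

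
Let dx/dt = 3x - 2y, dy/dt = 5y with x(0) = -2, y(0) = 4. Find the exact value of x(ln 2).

A = [[3,-2],[0,5]]; eigenvalues λ = 5, 3.
Eigenvectors: (-1,1) for λ=5, (-1,0) for λ=3.
From the initial condition, c_1 = 4, c_2 = -2.
x(ln 2) = (4)(2^5)(-1) + (-2)(2^3)(-1) = -112.

-112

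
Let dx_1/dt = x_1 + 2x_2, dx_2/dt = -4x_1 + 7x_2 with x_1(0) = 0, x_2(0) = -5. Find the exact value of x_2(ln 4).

A = [[1,2],[-4,7]]; eigenvalues λ = 5, 3.
Eigenvectors: (-1,-2) for λ=5, (-1,-1) for λ=3.
From the initial condition, c_1 = 5, c_2 = -5.
x_2(ln 4) = (5)(4^5)(-2) + (-5)(4^3)(-1) = -9920.

-9920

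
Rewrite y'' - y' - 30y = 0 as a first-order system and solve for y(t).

Let x_1 = y, x_2 = y'. Then x_1' = x_2 and x_2' = 30x_1 + x_2.
A = [[0,1],[30,1]]; det(A-λI) = λ^2 - λ - 30.
Eigenvalues λ = 6, -5 with eigenvectors (1,6), (1,-5).

y(t) = C_1e^(6t) + C_2e^(-5t)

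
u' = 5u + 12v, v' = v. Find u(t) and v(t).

u(t) = C_1e^(5t) - 3C_2e^(t), v(t) = C_2e^(t)

Coefficient matrix A = [[5, 12], [0, 1]].
Characteristic polynomial det(A - λI) = λ^2 - 6λ + 5 = 0.
Eigenvalues λ = 5, 1.
For λ=5: (A-λI) row 1 is [0, 12], so an eigenvector is (1, 0).
For λ=1: (A-λI) row 1 is [4, 12], so an eigenvector is (-3, 1).
General solution: C_1e^(5t)(1,0) + C_2e^(t)(-3,1).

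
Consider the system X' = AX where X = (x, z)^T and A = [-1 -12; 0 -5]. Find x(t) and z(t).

x(t) = 3K_1e^(-5t) - K_2e^(-t), z(t) = K_1e^(-5t)

Coefficient matrix A = [[-1, -12], [0, -5]].
Characteristic polynomial det(A - λI) = λ^2 + 6λ + 5 = 0.
Eigenvalues λ = -5, -1.
For λ=-5: (A-λI) row 1 is [4, -12], so an eigenvector is (3, 1).
For λ=-1: (A-λI) row 1 is [0, -12], so an eigenvector is (-1, 0).
General solution: K_1e^(-5t)(3,1) + K_2e^(-t)(-1,0).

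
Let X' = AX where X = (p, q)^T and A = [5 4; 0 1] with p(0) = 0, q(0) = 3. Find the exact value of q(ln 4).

12

A = [[5,4],[0,1]]; eigenvalues λ = 1, 5.
Eigenvectors: (-1,1) for λ=1, (1,0) for λ=5.
From the initial condition, c_1 = 3, c_2 = 3.
q(ln 4) = (3)(4^1)(1) + (3)(4^5)(0) = 12.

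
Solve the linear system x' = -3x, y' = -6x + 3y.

Coefficient matrix A = [[-3, 0], [-6, 3]].
Characteristic polynomial det(A - λI) = λ^2 - 9 = 0.
Eigenvalues λ = -3, 3.
For λ=-3: (A-λI) row 2 is [-6, 6], so an eigenvector is (-1, -1).
For λ=3: (A-λI) row 1 is [-6, 0], so an eigenvector is (0, 1).
General solution: C_1e^(-3t)(-1,-1) + C_2e^(3t)(0,1).

x(t) = -C_1e^(-3t), y(t) = -C_1e^(-3t) + C_2e^(3t)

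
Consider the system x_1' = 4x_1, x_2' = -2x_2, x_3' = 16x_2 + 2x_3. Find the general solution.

Coefficient matrix A = [[4, 0, 0], [0, -2, 0], [0, 16, 2]].
det(A - λI) = 0 gives eigenvalues λ = 4, -2, 2.
For λ=4: eigenvector (1,0,0).
For λ=-2: eigenvector (0,1,-4).
For λ=2: eigenvector (0,0,1).
General solution: c_1e^(4t)(1,0,0) + c_2e^(-2t)(0,1,-4) + c_3e^(2t)(0,0,1).

x_1(t) = c_1e^(4t), x_2(t) = c_2e^(-2t), x_3(t) = -4c_2e^(-2t) + c_3e^(2t)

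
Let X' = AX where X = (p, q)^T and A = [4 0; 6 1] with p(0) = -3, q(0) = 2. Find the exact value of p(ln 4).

A = [[4,0],[6,1]]; eigenvalues λ = 4, 1.
Eigenvectors: (-1,-2) for λ=4, (0,-1) for λ=1.
From the initial condition, c_1 = 3, c_2 = -8.
p(ln 4) = (3)(4^4)(-1) + (-8)(4^1)(0) = -768.

-768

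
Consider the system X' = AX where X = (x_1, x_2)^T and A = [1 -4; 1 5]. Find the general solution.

x_1(t) = 2K_1e^(3t) + 2K_2te^(3t) + K_2e^(3t), x_2(t) = -K_1e^(3t) - K_2te^(3t) - K_2e^(3t)

Coefficient matrix A = [[1, -4], [1, 5]].
Characteristic polynomial det(A - λI) = λ^2 - 6λ + 9 = 0.
Single eigenvalue λ = 3 with algebraic multiplicity 2.
Eigenvector v = (2,-1); generalized eigenvector w with (A-λI)w=v is (1,-1).
General solution: e^(3t)[K_1·v + K_2·(t·v + w)].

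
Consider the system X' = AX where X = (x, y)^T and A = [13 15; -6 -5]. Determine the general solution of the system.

Coefficient matrix A = [[13, 15], [-6, -5]].
Characteristic polynomial det(A - λI) = λ^2 - 8λ + 25 = 0.
Eigenvalues λ = 4 ± 3i (complex conjugate pair).
For λ=4+3i: an eigenvector is (2,-1) - i(1,-1) = (2 - i, -1 + i).
A real fundamental pair from Re and Im of e^((4+3i)t)v: X_1 = e^(4t)(cos(3t)·(2,-1) + sin(3t)·(1,-1)), X_2 = e^(4t)(sin(3t)·(2,-1) - cos(3t)·(1,-1)).
General solution: K_1X_1 + K_2X_2.

x(t) = K_1e^(4t)sin(3t) + 2K_1e^(4t)cos(3t) + 2K_2e^(4t)sin(3t) - K_2e^(4t)cos(3t), y(t) = -K_1e^(4t)sin(3t) - K_1e^(4t)cos(3t) - K_2e^(4t)sin(3t) + K_2e^(4t)cos(3t)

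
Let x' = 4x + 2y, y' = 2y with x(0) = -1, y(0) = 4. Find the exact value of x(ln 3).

A = [[4,2],[0,2]]; eigenvalues λ = 4, 2.
Eigenvectors: (1,0) for λ=4, (1,-1) for λ=2.
From the initial condition, c_1 = 3, c_2 = -4.
x(ln 3) = (3)(3^4)(1) + (-4)(3^2)(1) = 207.

207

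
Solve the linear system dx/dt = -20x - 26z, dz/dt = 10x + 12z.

Coefficient matrix A = [[-20, -26], [10, 12]].
Characteristic polynomial det(A - λI) = λ^2 + 8λ + 20 = 0.
Eigenvalues λ = -4 ± 2i (complex conjugate pair).
For λ=-4+2i: an eigenvector is (-2,1) - i(3,-2) = (-2 - 3i, 1 + 2i).
A real fundamental pair from Re and Im of e^((-4+2i)t)v: X_1 = e^(-4t)(cos(2t)·(-2,1) + sin(2t)·(3,-2)), X_2 = e^(-4t)(sin(2t)·(-2,1) - cos(2t)·(3,-2)).
General solution: c_1X_1 + c_2X_2.

x(t) = 3c_1e^(-4t)sin(2t) - 2c_1e^(-4t)cos(2t) - 2c_2e^(-4t)sin(2t) - 3c_2e^(-4t)cos(2t), z(t) = -2c_1e^(-4t)sin(2t) + c_1e^(-4t)cos(2t) + c_2e^(-4t)sin(2t) + 2c_2e^(-4t)cos(2t)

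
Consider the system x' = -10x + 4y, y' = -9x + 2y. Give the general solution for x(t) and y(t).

x(t) = 2C_1e^(-4t) + 2C_2te^(-4t) + C_2e^(-4t), y(t) = 3C_1e^(-4t) + 3C_2te^(-4t) + 2C_2e^(-4t)

Coefficient matrix A = [[-10, 4], [-9, 2]].
Characteristic polynomial det(A - λI) = λ^2 + 8λ + 16 = 0.
Single eigenvalue λ = -4 with algebraic multiplicity 2.
Eigenvector v = (2,3); generalized eigenvector w with (A-λI)w=v is (1,2).
General solution: e^(-4t)[C_1·v + C_2·(t·v + w)].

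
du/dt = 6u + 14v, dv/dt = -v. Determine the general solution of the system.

u(t) = -2C_1e^(-t) + C_2e^(6t), v(t) = C_1e^(-t)

Coefficient matrix A = [[6, 14], [0, -1]].
Characteristic polynomial det(A - λI) = λ^2 - 5λ - 6 = 0.
Eigenvalues λ = -1, 6.
For λ=-1: (A-λI) row 1 is [7, 14], so an eigenvector is (-2, 1).
For λ=6: (A-λI) row 1 is [0, 14], so an eigenvector is (1, 0).
General solution: C_1e^(-t)(-2,1) + C_2e^(6t)(1,0).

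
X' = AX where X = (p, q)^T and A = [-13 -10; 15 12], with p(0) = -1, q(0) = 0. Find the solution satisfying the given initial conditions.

Coefficient matrix A = [[-13, -10], [15, 12]].
Characteristic polynomial det(A - λI) = λ^2 + λ - 6 = 0.
Eigenvalues λ = -3, 2.
For λ=-3: (A-λI) row 1 is [-10, -10], so an eigenvector is (1, -1).
For λ=2: (A-λI) row 1 is [-15, -10], so an eigenvector is (2, -3).
General solution: c_1e^(-3t)(1,-1) + c_2e^(2t)(2,-3).
Applying p(0)=-1, q(0)=0 gives c_1=-3, c_2=1.

p(t) = 2e^(2t) - 3e^(-3t), q(t) = -3e^(2t) + 3e^(-3t)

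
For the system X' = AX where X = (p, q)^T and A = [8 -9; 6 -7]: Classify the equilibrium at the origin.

A = [[8,-9],[6,-7]]; det(A-λI) = λ^2 - λ - 2.
λ = 2, -1: opposite signs.

saddle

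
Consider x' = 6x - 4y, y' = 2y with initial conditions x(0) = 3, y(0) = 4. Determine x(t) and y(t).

x(t) = -e^(6t) + 4e^(2t), y(t) = 4e^(2t)

Coefficient matrix A = [[6, -4], [0, 2]].
Characteristic polynomial det(A - λI) = λ^2 - 8λ + 12 = 0.
Eigenvalues λ = 6, 2.
For λ=6: (A-λI) row 1 is [0, -4], so an eigenvector is (-1, 0).
For λ=2: (A-λI) row 1 is [4, -4], so an eigenvector is (1, 1).
General solution: C_1e^(6t)(-1,0) + C_2e^(2t)(1,1).
Applying x(0)=3, y(0)=4 gives C_1=1, C_2=4.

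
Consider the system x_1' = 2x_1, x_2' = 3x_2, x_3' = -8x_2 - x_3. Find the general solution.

x_1(t) = C_1e^(2t), x_2(t) = C_2e^(3t), x_3(t) = -2C_2e^(3t) + C_3e^(-t)

Coefficient matrix A = [[2, 0, 0], [0, 3, 0], [0, -8, -1]].
det(A - λI) = 0 gives eigenvalues λ = 2, 3, -1.
For λ=2: eigenvector (1,0,0).
For λ=3: eigenvector (0,1,-2).
For λ=-1: eigenvector (0,0,1).
General solution: C_1e^(2t)(1,0,0) + C_2e^(3t)(0,1,-2) + C_3e^(-t)(0,0,1).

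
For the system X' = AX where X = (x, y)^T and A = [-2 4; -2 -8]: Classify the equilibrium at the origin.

A = [[-2,4],[-2,-8]]; det(A-λI) = λ^2 + 10λ + 24.
λ = -4, -6: both negative.

stable node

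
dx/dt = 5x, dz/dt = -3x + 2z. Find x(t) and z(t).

x(t) = -c_2e^(5t), z(t) = -c_1e^(2t) + c_2e^(5t)

Coefficient matrix A = [[5, 0], [-3, 2]].
Characteristic polynomial det(A - λI) = λ^2 - 7λ + 10 = 0.
Eigenvalues λ = 2, 5.
For λ=2: (A-λI) row 1 is [3, 0], so an eigenvector is (0, -1).
For λ=5: (A-λI) row 2 is [-3, -3], so an eigenvector is (-1, 1).
General solution: c_1e^(2t)(0,-1) + c_2e^(5t)(-1,1).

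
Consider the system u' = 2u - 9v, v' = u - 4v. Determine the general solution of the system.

u(t) = -3K_1e^(-t) - 3K_2te^(-t) + 2K_2e^(-t), v(t) = -K_1e^(-t) - K_2te^(-t) + K_2e^(-t)

Coefficient matrix A = [[2, -9], [1, -4]].
Characteristic polynomial det(A - λI) = λ^2 + 2λ + 1 = 0.
Single eigenvalue λ = -1 with algebraic multiplicity 2.
Eigenvector v = (-3,-1); generalized eigenvector w with (A-λI)w=v is (2,1).
General solution: e^(-t)[K_1·v + K_2·(t·v + w)].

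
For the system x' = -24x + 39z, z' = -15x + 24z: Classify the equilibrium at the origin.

A = [[-24,39],[-15,24]]; det(A-λI) = λ^2 + 9.
λ = 0 ± 3i: zero real part.

center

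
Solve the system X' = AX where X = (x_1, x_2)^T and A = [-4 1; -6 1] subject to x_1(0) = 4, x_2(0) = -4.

x_1(t) = -12e^(-t) + 16e^(-2t), x_2(t) = -36e^(-t) + 32e^(-2t)

Coefficient matrix A = [[-4, 1], [-6, 1]].
Characteristic polynomial det(A - λI) = λ^2 + 3λ + 2 = 0.
Eigenvalues λ = -1, -2.
For λ=-1: (A-λI) row 1 is [-3, 1], so an eigenvector is (1, 3).
For λ=-2: (A-λI) row 1 is [-2, 1], so an eigenvector is (1, 2).
General solution: c_1e^(-t)(1,3) + c_2e^(-2t)(1,2).
Applying x_1(0)=4, x_2(0)=-4 gives c_1=-12, c_2=16.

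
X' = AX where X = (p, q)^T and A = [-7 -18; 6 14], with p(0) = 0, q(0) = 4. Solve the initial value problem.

Coefficient matrix A = [[-7, -18], [6, 14]].
Characteristic polynomial det(A - λI) = λ^2 - 7λ + 10 = 0.
Eigenvalues λ = 2, 5.
For λ=2: (A-λI) row 1 is [-9, -18], so an eigenvector is (2, -1).
For λ=5: (A-λI) row 1 is [-12, -18], so an eigenvector is (-3, 2).
General solution: C_1e^(2t)(2,-1) + C_2e^(5t)(-3,2).
Applying p(0)=0, q(0)=4 gives C_1=12, C_2=8.

p(t) = -24e^(5t) + 24e^(2t), q(t) = 16e^(5t) - 12e^(2t)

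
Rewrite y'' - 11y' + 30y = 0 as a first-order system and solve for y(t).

y(t) = c_1e^(5t) + c_2e^(6t)

Let x_1 = y, x_2 = y'. Then x_1' = x_2 and x_2' = -30x_1 + 11x_2.
A = [[0,1],[-30,11]]; det(A-λI) = λ^2 - 11λ + 30.
Eigenvalues λ = 5, 6 with eigenvectors (1,5), (1,6).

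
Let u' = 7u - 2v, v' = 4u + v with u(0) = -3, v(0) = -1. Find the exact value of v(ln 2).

A = [[7,-2],[4,1]]; eigenvalues λ = 3, 5.
Eigenvectors: (1,2) for λ=3, (-1,-1) for λ=5.
From the initial condition, c_1 = 2, c_2 = 5.
v(ln 2) = (2)(2^3)(2) + (5)(2^5)(-1) = -128.

-128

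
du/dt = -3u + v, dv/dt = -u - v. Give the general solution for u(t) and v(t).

u(t) = c_1e^(-2t) + c_2te^(-2t) - c_2e^(-2t), v(t) = c_1e^(-2t) + c_2te^(-2t)

Coefficient matrix A = [[-3, 1], [-1, -1]].
Characteristic polynomial det(A - λI) = λ^2 + 4λ + 4 = 0.
Single eigenvalue λ = -2 with algebraic multiplicity 2.
Eigenvector v = (1,1); generalized eigenvector w with (A-λI)w=v is (-1,0).
General solution: e^(-2t)[c_1·v + c_2·(t·v + w)].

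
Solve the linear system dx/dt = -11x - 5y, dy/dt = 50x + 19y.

Coefficient matrix A = [[-11, -5], [50, 19]].
Characteristic polynomial det(A - λI) = λ^2 - 8λ + 41 = 0.
Eigenvalues λ = 4 ± 5i (complex conjugate pair).
For λ=4+5i: an eigenvector is (1,-3) - i(0,1) = (1, -3 - i).
A real fundamental pair from Re and Im of e^((4+5i)t)v: X_1 = e^(4t)(cos(5t)·(1,-3) + sin(5t)·(0,1)), X_2 = e^(4t)(sin(5t)·(1,-3) - cos(5t)·(0,1)).
General solution: c_1X_1 + c_2X_2.

x(t) = c_1e^(4t)cos(5t) + c_2e^(4t)sin(5t), y(t) = c_1e^(4t)sin(5t) - 3c_1e^(4t)cos(5t) - 3c_2e^(4t)sin(5t) - c_2e^(4t)cos(5t)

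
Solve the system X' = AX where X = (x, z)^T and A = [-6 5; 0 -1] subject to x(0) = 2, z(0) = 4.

x(t) = 4e^(-t) - 2e^(-6t), z(t) = 4e^(-t)

Coefficient matrix A = [[-6, 5], [0, -1]].
Characteristic polynomial det(A - λI) = λ^2 + 7λ + 6 = 0.
Eigenvalues λ = -1, -6.
For λ=-1: (A-λI) row 1 is [-5, 5], so an eigenvector is (1, 1).
For λ=-6: (A-λI) row 1 is [0, 5], so an eigenvector is (-1, 0).
General solution: K_1e^(-t)(1,1) + K_2e^(-6t)(-1,0).
Applying x(0)=2, z(0)=4 gives K_1=4, K_2=2.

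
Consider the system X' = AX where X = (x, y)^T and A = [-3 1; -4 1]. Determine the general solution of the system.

Coefficient matrix A = [[-3, 1], [-4, 1]].
Characteristic polynomial det(A - λI) = λ^2 + 2λ + 1 = 0.
Single eigenvalue λ = -1 with algebraic multiplicity 2.
Eigenvector v = (-1,-2); generalized eigenvector w with (A-λI)w=v is (-1,-3).
General solution: e^(-t)[c_1·v + c_2·(t·v + w)].

x(t) = -c_1e^(-t) - c_2te^(-t) - c_2e^(-t), y(t) = -2c_1e^(-t) - 2c_2te^(-t) - 3c_2e^(-t)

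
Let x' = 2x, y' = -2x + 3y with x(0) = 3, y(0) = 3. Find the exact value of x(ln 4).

A = [[2,0],[-2,3]]; eigenvalues λ = 2, 3.
Eigenvectors: (1,2) for λ=2, (0,1) for λ=3.
From the initial condition, c_1 = 3, c_2 = -3.
x(ln 4) = (3)(4^2)(1) + (-3)(4^3)(0) = 48.

48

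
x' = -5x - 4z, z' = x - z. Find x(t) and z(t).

x(t) = -2c_1e^(-3t) - 2c_2te^(-3t) + c_2e^(-3t), z(t) = c_1e^(-3t) + c_2te^(-3t)

Coefficient matrix A = [[-5, -4], [1, -1]].
Characteristic polynomial det(A - λI) = λ^2 + 6λ + 9 = 0.
Single eigenvalue λ = -3 with algebraic multiplicity 2.
Eigenvector v = (-2,1); generalized eigenvector w with (A-λI)w=v is (1,0).
General solution: e^(-3t)[c_1·v + c_2·(t·v + w)].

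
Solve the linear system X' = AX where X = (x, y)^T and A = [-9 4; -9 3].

x(t) = -2C_1e^(-3t) - 2C_2te^(-3t) + C_2e^(-3t), y(t) = -3C_1e^(-3t) - 3C_2te^(-3t) + C_2e^(-3t)

Coefficient matrix A = [[-9, 4], [-9, 3]].
Characteristic polynomial det(A - λI) = λ^2 + 6λ + 9 = 0.
Single eigenvalue λ = -3 with algebraic multiplicity 2.
Eigenvector v = (-2,-3); generalized eigenvector w with (A-λI)w=v is (1,1).
General solution: e^(-3t)[C_1·v + C_2·(t·v + w)].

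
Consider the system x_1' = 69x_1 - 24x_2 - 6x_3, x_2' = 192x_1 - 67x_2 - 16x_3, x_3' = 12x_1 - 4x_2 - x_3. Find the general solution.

Coefficient matrix A = [[69, -24, -6], [192, -67, -16], [12, -4, -1]].
det(A - λI) = 0 gives eigenvalues λ = 1, -3, 3.
For λ=1: eigenvector (3,8,2).
For λ=-3: eigenvector (1,3,0).
For λ=3: eigenvector (-3,-8,-1).
General solution: K_1e^(t)(3,8,2) + K_2e^(-3t)(1,3,0) + K_3e^(3t)(-3,-8,-1).

x_1(t) = 3K_1e^(t) + K_2e^(-3t) - 3K_3e^(3t), x_2(t) = 8K_1e^(t) + 3K_2e^(-3t) - 8K_3e^(3t), x_3(t) = 2K_1e^(t) - K_3e^(3t)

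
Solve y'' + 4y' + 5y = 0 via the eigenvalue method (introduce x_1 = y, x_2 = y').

y(t) = K_1e^(-2t)cos(t) + K_2e^(-2t)sin(t)

Let x_1 = y, x_2 = y'. Then x_1' = x_2 and x_2' = -5x_1 - 4x_2.
A = [[0,1],[-5,-4]]; det(A-λI) = λ^2 + 4λ + 5.
Eigenvalues λ = -2 ± i.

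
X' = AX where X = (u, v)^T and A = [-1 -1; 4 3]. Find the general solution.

u(t) = C_1e^(t) + C_2te^(t), v(t) = -2C_1e^(t) - 2C_2te^(t) - C_2e^(t)

Coefficient matrix A = [[-1, -1], [4, 3]].
Characteristic polynomial det(A - λI) = λ^2 - 2λ + 1 = 0.
Single eigenvalue λ = 1 with algebraic multiplicity 2.
Eigenvector v = (1,-2); generalized eigenvector w with (A-λI)w=v is (0,-1).
General solution: e^(t)[C_1·v + C_2·(t·v + w)].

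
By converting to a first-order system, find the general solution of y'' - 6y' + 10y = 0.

y(t) = c_1e^(3t)cos(t) + c_2e^(3t)sin(t)

Let x_1 = y, x_2 = y'. Then x_1' = x_2 and x_2' = -10x_1 + 6x_2.
A = [[0,1],[-10,6]]; det(A-λI) = λ^2 - 6λ + 10.
Eigenvalues λ = 3 ± i.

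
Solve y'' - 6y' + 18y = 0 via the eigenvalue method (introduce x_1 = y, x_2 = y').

y(t) = C_1e^(3t)cos(3t) + C_2e^(3t)sin(3t)

Let x_1 = y, x_2 = y'. Then x_1' = x_2 and x_2' = -18x_1 + 6x_2.
A = [[0,1],[-18,6]]; det(A-λI) = λ^2 - 6λ + 18.
Eigenvalues λ = 3 ± 3i.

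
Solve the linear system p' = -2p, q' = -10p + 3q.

Coefficient matrix A = [[-2, 0], [-10, 3]].
Characteristic polynomial det(A - λI) = λ^2 - λ - 6 = 0.
Eigenvalues λ = -2, 3.
For λ=-2: (A-λI) row 2 is [-10, 5], so an eigenvector is (-1, -2).
For λ=3: (A-λI) row 1 is [-5, 0], so an eigenvector is (0, -1).
General solution: C_1e^(-2t)(-1,-2) + C_2e^(3t)(0,-1).

p(t) = -C_1e^(-2t), q(t) = -2C_1e^(-2t) - C_2e^(3t)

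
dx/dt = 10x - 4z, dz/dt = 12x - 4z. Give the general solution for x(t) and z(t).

x(t) = -K_1e^(2t) + 2K_2e^(4t), z(t) = -2K_1e^(2t) + 3K_2e^(4t)

Coefficient matrix A = [[10, -4], [12, -4]].
Characteristic polynomial det(A - λI) = λ^2 - 6λ + 8 = 0.
Eigenvalues λ = 2, 4.
For λ=2: (A-λI) row 1 is [8, -4], so an eigenvector is (-1, -2).
For λ=4: (A-λI) row 1 is [6, -4], so an eigenvector is (2, 3).
General solution: K_1e^(2t)(-1,-2) + K_2e^(4t)(2,3).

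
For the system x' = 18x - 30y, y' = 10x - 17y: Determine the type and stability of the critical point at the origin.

A = [[18,-30],[10,-17]]; det(A-λI) = λ^2 - λ - 6.
λ = 3, -2: opposite signs.

saddle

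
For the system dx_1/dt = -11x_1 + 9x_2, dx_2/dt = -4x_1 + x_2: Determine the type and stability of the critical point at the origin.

stable improper node

A = [[-11,9],[-4,1]]; det(A-λI) = λ^2 + 10λ + 25.
repeated λ = -5 with a single eigenvector.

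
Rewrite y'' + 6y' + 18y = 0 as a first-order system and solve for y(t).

Let x_1 = y, x_2 = y'. Then x_1' = x_2 and x_2' = -18x_1 - 6x_2.
A = [[0,1],[-18,-6]]; det(A-λI) = λ^2 + 6λ + 18.
Eigenvalues λ = -3 ± 3i.

y(t) = K_1e^(-3t)cos(3t) + K_2e^(-3t)sin(3t)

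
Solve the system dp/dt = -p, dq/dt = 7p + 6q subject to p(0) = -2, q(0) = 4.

p(t) = -2e^(-t), q(t) = 2e^(6t) + 2e^(-t)

Coefficient matrix A = [[-1, 0], [7, 6]].
Characteristic polynomial det(A - λI) = λ^2 - 5λ - 6 = 0.
Eigenvalues λ = -1, 6.
For λ=-1: (A-λI) row 2 is [7, 7], so an eigenvector is (1, -1).
For λ=6: (A-λI) row 1 is [-7, 0], so an eigenvector is (0, 1).
General solution: K_1e^(-t)(1,-1) + K_2e^(6t)(0,1).
Applying p(0)=-2, q(0)=4 gives K_1=-2, K_2=2.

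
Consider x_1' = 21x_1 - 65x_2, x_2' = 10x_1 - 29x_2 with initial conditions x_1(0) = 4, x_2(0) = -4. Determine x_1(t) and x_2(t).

Coefficient matrix A = [[21, -65], [10, -29]].
Characteristic polynomial det(A - λI) = λ^2 + 8λ + 41 = 0.
Eigenvalues λ = -4 ± 5i (complex conjugate pair).
For λ=-4+5i: an eigenvector is (-3,-1) - i(-2,-1) = (-3 + 2i, -1 + i).
A real fundamental pair from Re and Im of e^((-4+5i)t)v: X_1 = e^(-4t)(cos(5t)·(-3,-1) + sin(5t)·(-2,-1)), X_2 = e^(-4t)(sin(5t)·(-3,-1) - cos(5t)·(-2,-1)).
General solution: K_1X_1 + K_2X_2.
Applying x_1(0)=4, x_2(0)=-4 gives K_1=-12, K_2=-16.

x_1(t) = 72e^(-4t)sin(5t) + 4e^(-4t)cos(5t), x_2(t) = 28e^(-4t)sin(5t) - 4e^(-4t)cos(5t)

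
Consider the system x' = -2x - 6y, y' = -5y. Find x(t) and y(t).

Coefficient matrix A = [[-2, -6], [0, -5]].
Characteristic polynomial det(A - λI) = λ^2 + 7λ + 10 = 0.
Eigenvalues λ = -5, -2.
For λ=-5: (A-λI) row 1 is [3, -6], so an eigenvector is (-2, -1).
For λ=-2: (A-λI) row 1 is [0, -6], so an eigenvector is (1, 0).
General solution: K_1e^(-5t)(-2,-1) + K_2e^(-2t)(1,0).

x(t) = -2K_1e^(-5t) + K_2e^(-2t), y(t) = -K_1e^(-5t)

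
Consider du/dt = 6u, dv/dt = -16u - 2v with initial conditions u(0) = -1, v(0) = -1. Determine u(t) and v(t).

Coefficient matrix A = [[6, 0], [-16, -2]].
Characteristic polynomial det(A - λI) = λ^2 - 4λ - 12 = 0.
Eigenvalues λ = -2, 6.
For λ=-2: (A-λI) row 1 is [8, 0], so an eigenvector is (0, 1).
For λ=6: (A-λI) row 2 is [-16, -8], so an eigenvector is (1, -2).
General solution: C_1e^(-2t)(0,1) + C_2e^(6t)(1,-2).
Applying u(0)=-1, v(0)=-1 gives C_1=-3, C_2=-1.

u(t) = -e^(6t), v(t) = 2e^(6t) - 3e^(-2t)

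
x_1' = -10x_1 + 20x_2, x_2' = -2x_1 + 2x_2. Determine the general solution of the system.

Coefficient matrix A = [[-10, 20], [-2, 2]].
Characteristic polynomial det(A - λI) = λ^2 + 8λ + 20 = 0.
Eigenvalues λ = -4 ± 2i (complex conjugate pair).
For λ=-4+2i: an eigenvector is (-3,-1) - i(-1,0) = (-3 + i, -1).
A real fundamental pair from Re and Im of e^((-4+2i)t)v: X_1 = e^(-4t)(cos(2t)·(-3,-1) + sin(2t)·(-1,0)), X_2 = e^(-4t)(sin(2t)·(-3,-1) - cos(2t)·(-1,0)).
General solution: C_1X_1 + C_2X_2.

x_1(t) = -C_1e^(-4t)sin(2t) - 3C_1e^(-4t)cos(2t) - 3C_2e^(-4t)sin(2t) + C_2e^(-4t)cos(2t), x_2(t) = -C_1e^(-4t)cos(2t) - C_2e^(-4t)sin(2t)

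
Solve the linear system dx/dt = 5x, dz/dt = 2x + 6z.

Coefficient matrix A = [[5, 0], [2, 6]].
Characteristic polynomial det(A - λI) = λ^2 - 11λ + 30 = 0.
Eigenvalues λ = 5, 6.
For λ=5: (A-λI) row 2 is [2, 1], so an eigenvector is (-1, 2).
For λ=6: (A-λI) row 1 is [-1, 0], so an eigenvector is (0, -1).
General solution: C_1e^(5t)(-1,2) + C_2e^(6t)(0,-1).

x(t) = -C_1e^(5t), z(t) = 2C_1e^(5t) - C_2e^(6t)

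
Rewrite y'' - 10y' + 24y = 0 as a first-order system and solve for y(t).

Let x_1 = y, x_2 = y'. Then x_1' = x_2 and x_2' = -24x_1 + 10x_2.
A = [[0,1],[-24,10]]; det(A-λI) = λ^2 - 10λ + 24.
Eigenvalues λ = 6, 4 with eigenvectors (1,6), (1,4).

y(t) = K_1e^(6t) + K_2e^(4t)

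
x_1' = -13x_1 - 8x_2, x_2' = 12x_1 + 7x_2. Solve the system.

Coefficient matrix A = [[-13, -8], [12, 7]].
Characteristic polynomial det(A - λI) = λ^2 + 6λ + 5 = 0.
Eigenvalues λ = -1, -5.
For λ=-1: (A-λI) row 1 is [-12, -8], so an eigenvector is (-2, 3).
For λ=-5: (A-λI) row 1 is [-8, -8], so an eigenvector is (1, -1).
General solution: C_1e^(-t)(-2,3) + C_2e^(-5t)(1,-1).

x_1(t) = -2C_1e^(-t) + C_2e^(-5t), x_2(t) = 3C_1e^(-t) - C_2e^(-5t)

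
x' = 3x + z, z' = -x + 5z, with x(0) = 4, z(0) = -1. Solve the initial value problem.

x(t) = -5te^(4t) + 4e^(4t), z(t) = -5te^(4t) - e^(4t)

Coefficient matrix A = [[3, 1], [-1, 5]].
Characteristic polynomial det(A - λI) = λ^2 - 8λ + 16 = 0.
Single eigenvalue λ = 4 with algebraic multiplicity 2.
Eigenvector v = (-1,-1); generalized eigenvector w with (A-λI)w=v is (3,2).
General solution: e^(4t)[C_1·v + C_2·(t·v + w)].
Applying x(0)=4, z(0)=-1 gives C_1=11, C_2=5.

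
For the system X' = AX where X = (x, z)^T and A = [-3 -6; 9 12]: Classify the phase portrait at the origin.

A = [[-3,-6],[9,12]]; det(A-λI) = λ^2 - 9λ + 18.
λ = 3, 6: both positive.

unstable node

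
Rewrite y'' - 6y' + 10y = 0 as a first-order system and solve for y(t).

Let x_1 = y, x_2 = y'. Then x_1' = x_2 and x_2' = -10x_1 + 6x_2.
A = [[0,1],[-10,6]]; det(A-λI) = λ^2 - 6λ + 10.
Eigenvalues λ = 3 ± i.

y(t) = K_1e^(3t)cos(t) + K_2e^(3t)sin(t)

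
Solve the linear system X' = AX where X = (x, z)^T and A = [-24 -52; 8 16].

x(t) = -3C_1e^(-4t)sin(4t) - 2C_1e^(-4t)cos(4t) - 2C_2e^(-4t)sin(4t) + 3C_2e^(-4t)cos(4t), z(t) = C_1e^(-4t)sin(4t) + C_1e^(-4t)cos(4t) + C_2e^(-4t)sin(4t) - C_2e^(-4t)cos(4t)

Coefficient matrix A = [[-24, -52], [8, 16]].
Characteristic polynomial det(A - λI) = λ^2 + 8λ + 32 = 0.
Eigenvalues λ = -4 ± 4i (complex conjugate pair).
For λ=-4+4i: an eigenvector is (-2,1) - i(-3,1) = (-2 + 3i, 1 - i).
A real fundamental pair from Re and Im of e^((-4+4i)t)v: X_1 = e^(-4t)(cos(4t)·(-2,1) + sin(4t)·(-3,1)), X_2 = e^(-4t)(sin(4t)·(-2,1) - cos(4t)·(-3,1)).
General solution: C_1X_1 + C_2X_2.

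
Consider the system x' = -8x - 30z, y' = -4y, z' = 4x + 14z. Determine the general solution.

Coefficient matrix A = [[-8, 0, -30], [0, -4, 0], [4, 0, 14]].
det(A - λI) = 0 gives eigenvalues λ = 4, -4, 2.
For λ=4: eigenvector (-5,0,2).
For λ=-4: eigenvector (0,1,0).
For λ=2: eigenvector (-3,0,1).
General solution: c_1e^(4t)(-5,0,2) + c_2e^(-4t)(0,1,0) + c_3e^(2t)(-3,0,1).

x(t) = -5c_1e^(4t) - 3c_3e^(2t), y(t) = c_2e^(-4t), z(t) = 2c_1e^(4t) + c_3e^(2t)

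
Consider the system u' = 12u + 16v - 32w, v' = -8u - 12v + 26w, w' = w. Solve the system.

u(t) = c_1e^(-4t) + 2c_2e^(4t), v(t) = -c_1e^(-4t) - c_2e^(4t) + 2c_3e^(t), w(t) = c_3e^(t)

Coefficient matrix A = [[12, 16, -32], [-8, -12, 26], [0, 0, 1]].
det(A - λI) = 0 gives eigenvalues λ = -4, 4, 1.
For λ=-4: eigenvector (1,-1,0).
For λ=4: eigenvector (2,-1,0).
For λ=1: eigenvector (0,2,1).
General solution: c_1e^(-4t)(1,-1,0) + c_2e^(4t)(2,-1,0) + c_3e^(t)(0,2,1).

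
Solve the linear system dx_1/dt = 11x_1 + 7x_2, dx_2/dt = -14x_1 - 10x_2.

Coefficient matrix A = [[11, 7], [-14, -10]].
Characteristic polynomial det(A - λI) = λ^2 - λ - 12 = 0.
Eigenvalues λ = 4, -3.
For λ=4: (A-λI) row 1 is [7, 7], so an eigenvector is (1, -1).
For λ=-3: (A-λI) row 1 is [14, 7], so an eigenvector is (-1, 2).
General solution: C_1e^(4t)(1,-1) + C_2e^(-3t)(-1,2).

x_1(t) = C_1e^(4t) - C_2e^(-3t), x_2(t) = -C_1e^(4t) + 2C_2e^(-3t)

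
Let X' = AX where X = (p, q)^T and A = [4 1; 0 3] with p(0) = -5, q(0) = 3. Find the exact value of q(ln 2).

24

A = [[4,1],[0,3]]; eigenvalues λ = 4, 3.
Eigenvectors: (-1,0) for λ=4, (-1,1) for λ=3.
From the initial condition, c_1 = 2, c_2 = 3.
q(ln 2) = (2)(2^4)(0) + (3)(2^3)(1) = 24.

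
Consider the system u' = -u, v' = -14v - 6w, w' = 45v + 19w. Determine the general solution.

Coefficient matrix A = [[-1, 0, 0], [0, -14, -6], [0, 45, 19]].
det(A - λI) = 0 gives eigenvalues λ = 4, 1, -1.
For λ=4: eigenvector (0,-1,3).
For λ=1: eigenvector (0,2,-5).
For λ=-1: eigenvector (1,0,0).
General solution: K_1e^(4t)(0,-1,3) + K_2e^(t)(0,2,-5) + K_3e^(-t)(1,0,0).

u(t) = K_3e^(-t), v(t) = -K_1e^(4t) + 2K_2e^(t), w(t) = 3K_1e^(4t) - 5K_2e^(t)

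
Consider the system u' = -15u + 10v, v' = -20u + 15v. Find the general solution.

u(t) = -C_1e^(-5t) + C_2e^(5t), v(t) = -C_1e^(-5t) + 2C_2e^(5t)

Coefficient matrix A = [[-15, 10], [-20, 15]].
Characteristic polynomial det(A - λI) = λ^2 - 25 = 0.
Eigenvalues λ = -5, 5.
For λ=-5: (A-λI) row 1 is [-10, 10], so an eigenvector is (-1, -1).
For λ=5: (A-λI) row 1 is [-20, 10], so an eigenvector is (1, 2).
General solution: C_1e^(-5t)(-1,-1) + C_2e^(5t)(1,2).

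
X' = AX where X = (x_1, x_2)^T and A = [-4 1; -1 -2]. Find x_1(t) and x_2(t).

Coefficient matrix A = [[-4, 1], [-1, -2]].
Characteristic polynomial det(A - λI) = λ^2 + 6λ + 9 = 0.
Single eigenvalue λ = -3 with algebraic multiplicity 2.
Eigenvector v = (1,1); generalized eigenvector w with (A-λI)w=v is (-3,-2).
General solution: e^(-3t)[c_1·v + c_2·(t·v + w)].

x_1(t) = c_1e^(-3t) + c_2te^(-3t) - 3c_2e^(-3t), x_2(t) = c_1e^(-3t) + c_2te^(-3t) - 2c_2e^(-3t)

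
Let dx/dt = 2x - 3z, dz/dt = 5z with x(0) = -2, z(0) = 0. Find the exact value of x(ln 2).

-8

A = [[2,-3],[0,5]]; eigenvalues λ = 2, 5.
Eigenvectors: (1,0) for λ=2, (-1,1) for λ=5.
From the initial condition, c_1 = -2, c_2 = 0.
x(ln 2) = (-2)(2^2)(1) + (0)(2^5)(-1) = -8.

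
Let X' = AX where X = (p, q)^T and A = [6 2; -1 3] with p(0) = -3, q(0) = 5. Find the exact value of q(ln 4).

A = [[6,2],[-1,3]]; eigenvalues λ = 4, 5.
Eigenvectors: (-1,1) for λ=4, (-2,1) for λ=5.
From the initial condition, c_1 = 7, c_2 = -2.
q(ln 4) = (7)(4^4)(1) + (-2)(4^5)(1) = -256.

-256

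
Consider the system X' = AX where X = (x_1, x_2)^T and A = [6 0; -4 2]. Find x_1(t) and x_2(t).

x_1(t) = K_2e^(6t), x_2(t) = -K_1e^(2t) - K_2e^(6t)

Coefficient matrix A = [[6, 0], [-4, 2]].
Characteristic polynomial det(A - λI) = λ^2 - 8λ + 12 = 0.
Eigenvalues λ = 2, 6.
For λ=2: (A-λI) row 1 is [4, 0], so an eigenvector is (0, -1).
For λ=6: (A-λI) row 2 is [-4, -4], so an eigenvector is (1, -1).
General solution: K_1e^(2t)(0,-1) + K_2e^(6t)(1,-1).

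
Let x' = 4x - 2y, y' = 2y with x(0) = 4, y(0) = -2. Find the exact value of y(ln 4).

-32

A = [[4,-2],[0,2]]; eigenvalues λ = 2, 4.
Eigenvectors: (1,1) for λ=2, (-1,0) for λ=4.
From the initial condition, c_1 = -2, c_2 = -6.
y(ln 4) = (-2)(4^2)(1) + (-6)(4^4)(0) = -32.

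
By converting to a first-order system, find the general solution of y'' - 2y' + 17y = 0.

Let x_1 = y, x_2 = y'. Then x_1' = x_2 and x_2' = -17x_1 + 2x_2.
A = [[0,1],[-17,2]]; det(A-λI) = λ^2 - 2λ + 17.
Eigenvalues λ = 1 ± 4i.

y(t) = K_1e^(t)cos(4t) + K_2e^(t)sin(4t)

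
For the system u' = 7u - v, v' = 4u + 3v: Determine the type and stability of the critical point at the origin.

A = [[7,-1],[4,3]]; det(A-λI) = λ^2 - 10λ + 25.
repeated λ = 5 with a single eigenvector.

unstable improper node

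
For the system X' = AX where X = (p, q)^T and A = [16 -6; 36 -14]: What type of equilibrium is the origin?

saddle

A = [[16,-6],[36,-14]]; det(A-λI) = λ^2 - 2λ - 8.
λ = -2, 4: opposite signs.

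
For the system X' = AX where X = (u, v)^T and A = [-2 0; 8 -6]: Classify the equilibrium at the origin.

A = [[-2,0],[8,-6]]; det(A-λI) = λ^2 + 8λ + 12.
λ = -6, -2: both negative.

stable node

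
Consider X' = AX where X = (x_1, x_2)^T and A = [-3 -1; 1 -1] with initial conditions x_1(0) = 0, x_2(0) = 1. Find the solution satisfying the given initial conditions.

Coefficient matrix A = [[-3, -1], [1, -1]].
Characteristic polynomial det(A - λI) = λ^2 + 4λ + 4 = 0.
Single eigenvalue λ = -2 with algebraic multiplicity 2.
Eigenvector v = (-1,1); generalized eigenvector w with (A-λI)w=v is (0,1).
General solution: e^(-2t)[c_1·v + c_2·(t·v + w)].
Applying x_1(0)=0, x_2(0)=1 gives c_1=0, c_2=1.

x_1(t) = -te^(-2t), x_2(t) = te^(-2t) + e^(-2t)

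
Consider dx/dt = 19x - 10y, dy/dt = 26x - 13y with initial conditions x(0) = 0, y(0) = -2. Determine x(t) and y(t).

Coefficient matrix A = [[19, -10], [26, -13]].
Characteristic polynomial det(A - λI) = λ^2 - 6λ + 13 = 0.
Eigenvalues λ = 3 ± 2i (complex conjugate pair).
For λ=3+2i: an eigenvector is (-1,-2) - i(2,3) = (-1 - 2i, -2 - 3i).
A real fundamental pair from Re and Im of e^((3+2i)t)v: X_1 = e^(3t)(cos(2t)·(-1,-2) + sin(2t)·(2,3)), X_2 = e^(3t)(sin(2t)·(-1,-2) - cos(2t)·(2,3)).
General solution: K_1X_1 + K_2X_2.
Applying x(0)=0, y(0)=-2 gives K_1=4, K_2=-2.

x(t) = 10e^(3t)sin(2t), y(t) = 16e^(3t)sin(2t) - 2e^(3t)cos(2t)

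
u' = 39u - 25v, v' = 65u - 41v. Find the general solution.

Coefficient matrix A = [[39, -25], [65, -41]].
Characteristic polynomial det(A - λI) = λ^2 + 2λ + 26 = 0.
Eigenvalues λ = -1 ± 5i (complex conjugate pair).
For λ=-1+5i: an eigenvector is (-1,-2) - i(2,3) = (-1 - 2i, -2 - 3i).
A real fundamental pair from Re and Im of e^((-1+5i)t)v: X_1 = e^(-t)(cos(5t)·(-1,-2) + sin(5t)·(2,3)), X_2 = e^(-t)(sin(5t)·(-1,-2) - cos(5t)·(2,3)).
General solution: K_1X_1 + K_2X_2.

u(t) = 2K_1e^(-t)sin(5t) - K_1e^(-t)cos(5t) - K_2e^(-t)sin(5t) - 2K_2e^(-t)cos(5t), v(t) = 3K_1e^(-t)sin(5t) - 2K_1e^(-t)cos(5t) - 2K_2e^(-t)sin(5t) - 3K_2e^(-t)cos(5t)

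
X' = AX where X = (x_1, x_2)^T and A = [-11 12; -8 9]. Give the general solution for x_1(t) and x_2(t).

Coefficient matrix A = [[-11, 12], [-8, 9]].
Characteristic polynomial det(A - λI) = λ^2 + 2λ - 3 = 0.
Eigenvalues λ = -3, 1.
For λ=-3: (A-λI) row 1 is [-8, 12], so an eigenvector is (3, 2).
For λ=1: (A-λI) row 1 is [-12, 12], so an eigenvector is (1, 1).
General solution: c_1e^(-3t)(3,2) + c_2e^(t)(1,1).

x_1(t) = 3c_1e^(-3t) + c_2e^(t), x_2(t) = 2c_1e^(-3t) + c_2e^(t)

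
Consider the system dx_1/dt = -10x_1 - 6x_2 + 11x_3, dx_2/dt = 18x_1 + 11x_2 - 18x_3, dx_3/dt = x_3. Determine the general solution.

Coefficient matrix A = [[-10, -6, 11], [18, 11, -18], [0, 0, 1]].
det(A - λI) = 0 gives eigenvalues λ = 1, -1, 2.
For λ=1: eigenvector (1,0,1).
For λ=-1: eigenvector (2,-3,0).
For λ=2: eigenvector (-1,2,0).
General solution: C_1e^(t)(1,0,1) + C_2e^(-t)(2,-3,0) + C_3e^(2t)(-1,2,0).

x_1(t) = C_1e^(t) + 2C_2e^(-t) - C_3e^(2t), x_2(t) = -3C_2e^(-t) + 2C_3e^(2t), x_3(t) = C_1e^(t)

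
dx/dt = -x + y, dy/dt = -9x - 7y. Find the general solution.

x(t) = c_1e^(-4t) + c_2te^(-4t), y(t) = -3c_1e^(-4t) - 3c_2te^(-4t) + c_2e^(-4t)

Coefficient matrix A = [[-1, 1], [-9, -7]].
Characteristic polynomial det(A - λI) = λ^2 + 8λ + 16 = 0.
Single eigenvalue λ = -4 with algebraic multiplicity 2.
Eigenvector v = (1,-3); generalized eigenvector w with (A-λI)w=v is (0,1).
General solution: e^(-4t)[c_1·v + c_2·(t·v + w)].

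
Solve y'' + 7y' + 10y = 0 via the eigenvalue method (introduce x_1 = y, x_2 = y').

y(t) = K_1e^(-2t) + K_2e^(-5t)

Let x_1 = y, x_2 = y'. Then x_1' = x_2 and x_2' = -10x_1 - 7x_2.
A = [[0,1],[-10,-7]]; det(A-λI) = λ^2 + 7λ + 10.
Eigenvalues λ = -2, -5 with eigenvectors (1,-2), (1,-5).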